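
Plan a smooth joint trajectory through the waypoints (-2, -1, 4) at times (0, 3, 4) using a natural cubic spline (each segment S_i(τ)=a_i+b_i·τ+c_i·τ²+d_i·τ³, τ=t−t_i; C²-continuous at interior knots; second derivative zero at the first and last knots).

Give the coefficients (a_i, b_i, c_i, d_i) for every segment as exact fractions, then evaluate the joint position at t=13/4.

Δ: Δ0=1/3, Δ1=5
row 1: diag=8, rhs=28; c'=1/8, d'=7/2
back: M1=7/2
M: M0=0, M1=7/2, M2=0
seg 0: a=-2, c=M0/2=0, d=(M1−M0)/(6·3)=7/36, b=Δ0−h0·(2M0+M1)/6=-17/12
seg 1: a=-1, c=M1/2=7/4, d=(M2−M1)/(6·1)=-7/12, b=Δ1−h1·(2M1+M2)/6=23/6
t_q=13/4 → seg 1, τ=1/4; S=-1+23/6·τ+7/4·τ²+-7/12·τ³=15/256

  seg 0: a=-2 b=-17/12 c=0 d=7/36
  seg 1: a=-1 b=23/6 c=7/4 d=-7/12
S(13/4) = 15/256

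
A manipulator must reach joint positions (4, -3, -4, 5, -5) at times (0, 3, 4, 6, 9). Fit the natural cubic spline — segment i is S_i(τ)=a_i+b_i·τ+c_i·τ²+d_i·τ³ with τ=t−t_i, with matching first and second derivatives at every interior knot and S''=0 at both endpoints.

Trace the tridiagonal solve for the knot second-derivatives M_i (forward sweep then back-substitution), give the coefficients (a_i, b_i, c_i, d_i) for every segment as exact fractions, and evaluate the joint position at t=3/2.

  seg 0: a=4 b=-517/219 c=0 d=2/657
  seg 1: a=-3 b=-499/219 c=2/73 d=274/219
  seg 2: a=-4 b=335/219 c=276/73 d=-2011/1752
  seg 3: a=5 b=1261/438 c=-907/292 d=907/2628
S(3/2) = 137/292

Δ: Δ0=-7/3, Δ1=-1, Δ2=9/2, Δ3=-10/3
row 1: diag=8, rhs=8; c'=1/8, d'=1
row 2: denom=6−1·1/8=47/8; d'=(33−1·1)/(47/8)=256/47
row 3: denom=10−2·16/47=438/47; d'=(-47−2·256/47)/(438/47)=-907/146
back: M3=-907/146
back: M2=256/47−16/47·-907/146=552/73
back: M1=1−1/8·552/73=4/73
M: M0=0, M1=4/73, M2=552/73, M3=-907/146, M4=0
seg 0: a=4, c=M0/2=0, d=(M1−M0)/(6·3)=2/657, b=Δ0−h0·(2M0+M1)/6=-517/219
seg 1: a=-3, c=M1/2=2/73, d=(M2−M1)/(6·1)=274/219, b=Δ1−h1·(2M1+M2)/6=-499/219
seg 2: a=-4, c=M2/2=276/73, d=(M3−M2)/(6·2)=-2011/1752, b=Δ2−h2·(2M2+M3)/6=335/219
seg 3: a=5, c=M3/2=-907/292, d=(M4−M3)/(6·3)=907/2628, b=Δ3−h3·(2M3+M4)/6=1261/438
t_q=3/2 → seg 0, τ=3/2; S=4+-517/219·τ+0·τ²+2/657·τ³=137/292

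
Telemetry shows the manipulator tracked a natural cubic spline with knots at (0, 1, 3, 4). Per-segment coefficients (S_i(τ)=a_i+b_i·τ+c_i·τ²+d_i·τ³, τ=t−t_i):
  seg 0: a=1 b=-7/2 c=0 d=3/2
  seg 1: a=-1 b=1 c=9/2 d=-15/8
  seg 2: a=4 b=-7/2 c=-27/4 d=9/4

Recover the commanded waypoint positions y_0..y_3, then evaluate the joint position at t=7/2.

y_0 = S_0(0) = a_0 = 1
y_1 = S_1(0) = a_1 = -1
y_2 = S_2(0) = a_2 = 4
y_3 = S_2(1) = -4
t_q=7/2 is in segment 2 (τ=1/2); S_2(τ)=27/32

y_0=1 y_1=-1 y_2=4 y_3=-4
S(7/2) = 27/32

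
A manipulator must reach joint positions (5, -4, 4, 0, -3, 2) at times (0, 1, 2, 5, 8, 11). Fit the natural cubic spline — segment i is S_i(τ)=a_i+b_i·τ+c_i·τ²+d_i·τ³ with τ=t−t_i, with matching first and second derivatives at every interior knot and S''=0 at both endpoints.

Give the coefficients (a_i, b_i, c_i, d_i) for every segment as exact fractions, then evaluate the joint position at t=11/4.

  seg 0: a=5 b=-17183/1251 c=0 d=5924/1251
  seg 1: a=-4 b=589/1251 c=5924/417 d=-8353/1251
  seg 2: a=4 b=11074/1251 c=-2429/417 d=9119/11259
  seg 3: a=0 b=-5291/1251 c=1832/1251 d=-1456/11259
  seg 4: a=-3 b=1333/1251 c=376/1251 d=-376/11259
S(11/4) = 68537/8896

Δ: Δ0=-9, Δ1=8, Δ2=-4/3, Δ3=-1, Δ4=5/3
row 1: diag=4, rhs=102; c'=1/4, d'=51/2
row 2: denom=8−1·1/4=31/4; d'=(-56−1·51/2)/(31/4)=-326/31
row 3: denom=12−3·12/31=336/31; d'=(2−3·-326/31)/(336/31)=65/21
row 4: denom=12−3·31/112=1251/112; d'=(16−3·65/21)/(1251/112)=752/1251
back: M4=752/1251
back: M3=65/21−31/112·752/1251=3664/1251
back: M2=-326/31−12/31·3664/1251=-4858/417
back: M1=51/2−1/4·-4858/417=11848/417
M: M0=0, M1=11848/417, M2=-4858/417, M3=3664/1251, M4=752/1251, M5=0
seg 0: a=5, c=M0/2=0, d=(M1−M0)/(6·1)=5924/1251, b=Δ0−h0·(2M0+M1)/6=-17183/1251
seg 1: a=-4, c=M1/2=5924/417, d=(M2−M1)/(6·1)=-8353/1251, b=Δ1−h1·(2M1+M2)/6=589/1251
seg 2: a=4, c=M2/2=-2429/417, d=(M3−M2)/(6·3)=9119/11259, b=Δ2−h2·(2M2+M3)/6=11074/1251
seg 3: a=0, c=M3/2=1832/1251, d=(M4−M3)/(6·3)=-1456/11259, b=Δ3−h3·(2M3+M4)/6=-5291/1251
seg 4: a=-3, c=M4/2=376/1251, d=(M5−M4)/(6·3)=-376/11259, b=Δ4−h4·(2M4+M5)/6=1333/1251
t_q=11/4 → seg 2, τ=3/4; S=4+11074/1251·τ+-2429/417·τ²+9119/11259·τ³=68537/8896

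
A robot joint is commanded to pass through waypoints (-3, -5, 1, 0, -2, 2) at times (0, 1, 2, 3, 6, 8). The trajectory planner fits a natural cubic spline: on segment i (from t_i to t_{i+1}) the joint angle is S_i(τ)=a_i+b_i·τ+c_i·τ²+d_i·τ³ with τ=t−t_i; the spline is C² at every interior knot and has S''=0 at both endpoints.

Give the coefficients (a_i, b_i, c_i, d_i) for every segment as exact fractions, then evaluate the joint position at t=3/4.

  seg 0: a=-3 b=-14203/3075 c=0 d=8053/3075
  seg 1: a=-5 b=9956/3075 c=8053/1025 d=-3133/615
  seg 2: a=1 b=11279/3075 c=-7612/1025 d=8482/3075
  seg 3: a=0 b=-8947/3075 c=174/205 d=-311/9225
  seg 4: a=-2 b=3914/3075 c=559/1025 d=-559/6150
S(3/4) = -351571/65600

Δ: Δ0=-2, Δ1=6, Δ2=-1, Δ3=-2/3, Δ4=2
row 1: diag=4, rhs=48; c'=1/4, d'=12
row 2: denom=4−1·1/4=15/4; d'=(-42−1·12)/(15/4)=-72/5
row 3: denom=8−1·4/15=116/15; d'=(2−1·-72/5)/(116/15)=123/58
row 4: denom=10−3·45/116=1025/116; d'=(16−3·123/58)/(1025/116)=1118/1025
back: M4=1118/1025
back: M3=123/58−45/116·1118/1025=348/205
back: M2=-72/5−4/15·348/205=-15224/1025
back: M1=12−1/4·-15224/1025=16106/1025
M: M0=0, M1=16106/1025, M2=-15224/1025, M3=348/205, M4=1118/1025, M5=0
seg 0: a=-3, c=M0/2=0, d=(M1−M0)/(6·1)=8053/3075, b=Δ0−h0·(2M0+M1)/6=-14203/3075
seg 1: a=-5, c=M1/2=8053/1025, d=(M2−M1)/(6·1)=-3133/615, b=Δ1−h1·(2M1+M2)/6=9956/3075
seg 2: a=1, c=M2/2=-7612/1025, d=(M3−M2)/(6·1)=8482/3075, b=Δ2−h2·(2M2+M3)/6=11279/3075
seg 3: a=0, c=M3/2=174/205, d=(M4−M3)/(6·3)=-311/9225, b=Δ3−h3·(2M3+M4)/6=-8947/3075
seg 4: a=-2, c=M4/2=559/1025, d=(M5−M4)/(6·2)=-559/6150, b=Δ4−h4·(2M4+M5)/6=3914/3075
t_q=3/4 → seg 0, τ=3/4; S=-3+-14203/3075·τ+0·τ²+8053/3075·τ³=-351571/65600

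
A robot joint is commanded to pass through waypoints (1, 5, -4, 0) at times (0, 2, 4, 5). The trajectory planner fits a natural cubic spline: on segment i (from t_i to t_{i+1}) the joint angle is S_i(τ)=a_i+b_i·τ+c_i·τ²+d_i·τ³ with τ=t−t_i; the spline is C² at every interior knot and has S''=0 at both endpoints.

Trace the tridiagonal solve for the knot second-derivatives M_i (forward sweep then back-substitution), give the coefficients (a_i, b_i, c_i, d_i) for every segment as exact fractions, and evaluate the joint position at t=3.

  seg 0: a=1 b=50/11 c=0 d=-7/11
  seg 1: a=5 b=-34/11 c=-42/11 d=137/88
  seg 2: a=-4 b=7/22 c=243/44 d=-81/44
S(3) = -31/88

Δ: Δ0=2, Δ1=-9/2, Δ2=4
row 1: diag=8, rhs=-39; c'=1/4, d'=-39/8
row 2: denom=6−2·1/4=11/2; d'=(51−2·-39/8)/(11/2)=243/22
back: M2=243/22
back: M1=-39/8−1/4·243/22=-84/11
M: M0=0, M1=-84/11, M2=243/22, M3=0
seg 0: a=1, c=M0/2=0, d=(M1−M0)/(6·2)=-7/11, b=Δ0−h0·(2M0+M1)/6=50/11
seg 1: a=5, c=M1/2=-42/11, d=(M2−M1)/(6·2)=137/88, b=Δ1−h1·(2M1+M2)/6=-34/11
seg 2: a=-4, c=M2/2=243/44, d=(M3−M2)/(6·1)=-81/44, b=Δ2−h2·(2M2+M3)/6=7/22
t_q=3 → seg 1, τ=1; S=5+-34/11·τ+-42/11·τ²+137/88·τ³=-31/88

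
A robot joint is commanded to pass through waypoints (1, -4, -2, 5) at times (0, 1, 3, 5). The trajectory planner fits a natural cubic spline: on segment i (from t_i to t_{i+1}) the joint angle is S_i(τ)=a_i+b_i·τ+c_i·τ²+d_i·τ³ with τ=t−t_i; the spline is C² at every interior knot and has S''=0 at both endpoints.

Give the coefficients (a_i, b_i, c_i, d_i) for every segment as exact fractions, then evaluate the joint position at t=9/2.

Δ: Δ0=-5, Δ1=1, Δ2=7/2
row 1: diag=6, rhs=36; c'=1/3, d'=6
row 2: denom=8−2·1/3=22/3; d'=(15−2·6)/(22/3)=9/22
back: M2=9/22
back: M1=6−1/3·9/22=129/22
M: M0=0, M1=129/22, M2=9/22, M3=0
seg 0: a=1, c=M0/2=0, d=(M1−M0)/(6·1)=43/44, b=Δ0−h0·(2M0+M1)/6=-263/44
seg 1: a=-4, c=M1/2=129/44, d=(M2−M1)/(6·2)=-5/11, b=Δ1−h1·(2M1+M2)/6=-67/22
seg 2: a=-2, c=M2/2=9/44, d=(M3−M2)/(6·2)=-3/88, b=Δ2−h2·(2M2+M3)/6=71/22
t_q=9/2 → seg 2, τ=3/2; S=-2+71/22·τ+9/44·τ²+-3/88·τ³=2243/704

  seg 0: a=1 b=-263/44 c=0 d=43/44
  seg 1: a=-4 b=-67/22 c=129/44 d=-5/11
  seg 2: a=-2 b=71/22 c=9/44 d=-3/88
S(9/2) = 2243/704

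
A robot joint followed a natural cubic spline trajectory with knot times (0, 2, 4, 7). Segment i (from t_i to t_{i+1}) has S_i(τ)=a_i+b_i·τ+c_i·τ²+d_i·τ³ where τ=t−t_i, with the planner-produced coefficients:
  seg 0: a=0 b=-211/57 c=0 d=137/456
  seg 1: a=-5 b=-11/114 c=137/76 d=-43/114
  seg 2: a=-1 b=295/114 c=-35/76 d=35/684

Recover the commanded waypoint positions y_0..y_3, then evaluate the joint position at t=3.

y_0=0 y_1=-5 y_2=-1 y_3=4
S(3) = -279/76

y_0 = S_0(0) = a_0 = 0
y_1 = S_1(0) = a_1 = -5
y_2 = S_2(0) = a_2 = -1
y_3 = S_2(3) = 4
t_q=3 is in segment 1 (τ=1); S_1(τ)=-279/76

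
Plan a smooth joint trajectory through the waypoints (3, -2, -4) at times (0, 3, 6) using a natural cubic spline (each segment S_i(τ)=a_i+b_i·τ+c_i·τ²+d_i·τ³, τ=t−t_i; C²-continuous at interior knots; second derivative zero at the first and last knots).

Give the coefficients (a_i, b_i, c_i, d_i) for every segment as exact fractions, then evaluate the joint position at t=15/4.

Δ: Δ0=-5/3, Δ1=-2/3
row 1: diag=12, rhs=6; c'=1/4, d'=1/2
back: M1=1/2
M: M0=0, M1=1/2, M2=0
seg 0: a=3, c=M0/2=0, d=(M1−M0)/(6·3)=1/36, b=Δ0−h0·(2M0+M1)/6=-23/12
seg 1: a=-2, c=M1/2=1/4, d=(M2−M1)/(6·3)=-1/36, b=Δ1−h1·(2M1+M2)/6=-7/6
t_q=15/4 → seg 1, τ=3/4; S=-2+-7/6·τ+1/4·τ²+-1/36·τ³=-703/256

  seg 0: a=3 b=-23/12 c=0 d=1/36
  seg 1: a=-2 b=-7/6 c=1/4 d=-1/36
S(15/4) = -703/256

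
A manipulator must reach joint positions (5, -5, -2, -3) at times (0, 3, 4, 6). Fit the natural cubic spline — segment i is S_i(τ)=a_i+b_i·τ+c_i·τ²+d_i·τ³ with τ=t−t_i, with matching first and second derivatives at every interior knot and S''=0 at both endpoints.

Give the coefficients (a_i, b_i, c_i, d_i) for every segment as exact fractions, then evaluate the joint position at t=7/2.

  seg 0: a=5 b=-1687/282 c=0 d=83/282
  seg 1: a=-5 b=277/141 c=249/94 d=-455/282
  seg 2: a=-2 b=683/282 c=-103/47 d=103/282
S(7/2) = -2675/752

Δ: Δ0=-10/3, Δ1=3, Δ2=-1/2
row 1: diag=8, rhs=38; c'=1/8, d'=19/4
row 2: denom=6−1·1/8=47/8; d'=(-21−1·19/4)/(47/8)=-206/47
back: M2=-206/47
back: M1=19/4−1/8·-206/47=249/47
M: M0=0, M1=249/47, M2=-206/47, M3=0
seg 0: a=5, c=M0/2=0, d=(M1−M0)/(6·3)=83/282, b=Δ0−h0·(2M0+M1)/6=-1687/282
seg 1: a=-5, c=M1/2=249/94, d=(M2−M1)/(6·1)=-455/282, b=Δ1−h1·(2M1+M2)/6=277/141
seg 2: a=-2, c=M2/2=-103/47, d=(M3−M2)/(6·2)=103/282, b=Δ2−h2·(2M2+M3)/6=683/282
t_q=7/2 → seg 1, τ=1/2; S=-5+277/141·τ+249/94·τ²+-455/282·τ³=-2675/752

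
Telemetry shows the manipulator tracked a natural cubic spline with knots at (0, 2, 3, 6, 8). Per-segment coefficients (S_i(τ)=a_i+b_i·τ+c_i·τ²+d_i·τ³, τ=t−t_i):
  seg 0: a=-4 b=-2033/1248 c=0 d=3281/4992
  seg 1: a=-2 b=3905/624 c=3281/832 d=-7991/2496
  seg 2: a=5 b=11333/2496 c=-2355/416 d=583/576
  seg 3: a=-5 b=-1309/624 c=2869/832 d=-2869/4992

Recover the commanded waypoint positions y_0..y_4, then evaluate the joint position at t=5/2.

y_0=-4 y_1=-2 y_2=5 y_3=-5 y_4=0
S(5/2) = 11413/6656

y_0 = S_0(0) = a_0 = -4
y_1 = S_1(0) = a_1 = -2
y_2 = S_2(0) = a_2 = 5
y_3 = S_3(0) = a_3 = -5
y_4 = S_3(2) = 0
t_q=5/2 is in segment 1 (τ=1/2); S_1(τ)=11413/6656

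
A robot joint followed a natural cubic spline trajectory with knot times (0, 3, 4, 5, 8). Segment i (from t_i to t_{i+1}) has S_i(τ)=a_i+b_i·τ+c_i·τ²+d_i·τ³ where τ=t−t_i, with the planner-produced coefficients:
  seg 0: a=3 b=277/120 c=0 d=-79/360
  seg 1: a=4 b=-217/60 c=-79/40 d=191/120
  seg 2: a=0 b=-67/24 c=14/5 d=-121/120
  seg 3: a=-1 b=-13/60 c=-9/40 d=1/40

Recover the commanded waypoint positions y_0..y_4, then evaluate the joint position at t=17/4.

y_0 = S_0(0) = a_0 = 3
y_1 = S_1(0) = a_1 = 4
y_2 = S_2(0) = a_2 = 0
y_3 = S_3(0) = a_3 = -1
y_4 = S_3(3) = -3
t_q=17/4 is in segment 2 (τ=1/4); S_2(τ)=-1379/2560

y_0=3 y_1=4 y_2=0 y_3=-1 y_4=-3
S(17/4) = -1379/2560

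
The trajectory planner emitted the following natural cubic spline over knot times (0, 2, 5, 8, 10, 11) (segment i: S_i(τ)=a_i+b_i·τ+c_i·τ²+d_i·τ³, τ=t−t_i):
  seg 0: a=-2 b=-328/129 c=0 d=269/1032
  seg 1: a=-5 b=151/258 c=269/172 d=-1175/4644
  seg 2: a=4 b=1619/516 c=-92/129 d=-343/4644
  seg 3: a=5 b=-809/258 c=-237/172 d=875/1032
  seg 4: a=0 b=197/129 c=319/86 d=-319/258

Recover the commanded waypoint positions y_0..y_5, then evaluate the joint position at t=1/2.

y_0=-2 y_1=-5 y_2=4 y_3=5 y_4=0 y_5=4
S(1/2) = -8913/2752

y_0 = S_0(0) = a_0 = -2
y_1 = S_1(0) = a_1 = -5
y_2 = S_2(0) = a_2 = 4
y_3 = S_3(0) = a_3 = 5
y_4 = S_4(0) = a_4 = 0
y_5 = S_4(1) = 4
t_q=1/2 is in segment 0 (τ=1/2); S_0(τ)=-8913/2752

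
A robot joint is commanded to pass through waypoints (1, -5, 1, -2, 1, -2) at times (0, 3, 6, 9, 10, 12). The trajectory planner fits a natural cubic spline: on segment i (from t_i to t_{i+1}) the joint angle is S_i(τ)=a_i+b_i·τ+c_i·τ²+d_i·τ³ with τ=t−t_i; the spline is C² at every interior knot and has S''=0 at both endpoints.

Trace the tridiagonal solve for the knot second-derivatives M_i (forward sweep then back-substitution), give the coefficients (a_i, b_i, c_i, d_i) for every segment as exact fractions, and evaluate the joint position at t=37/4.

  seg 0: a=1 b=-4345/1266 c=0 d=1813/11394
  seg 1: a=-5 b=547/633 c=1813/1266 d=-4001/11394
  seg 2: a=1 b=-31/1266 c=-1094/633 d=5329/11394
  seg 3: a=-2 b=1414/633 c=1047/422 d=-2171/1266
  seg 4: a=1 b=2597/1266 c=-562/211 d=281/633
S(37/4) = -35469/27008

Δ: Δ0=-2, Δ1=2, Δ2=-1, Δ3=3, Δ4=-3/2
row 1: diag=12, rhs=24; c'=1/4, d'=2
row 2: denom=12−3·1/4=45/4; d'=(-18−3·2)/(45/4)=-32/15
row 3: denom=8−3·4/15=36/5; d'=(24−3·-32/15)/(36/5)=38/9
row 4: denom=6−1·5/36=211/36; d'=(-27−1·38/9)/(211/36)=-1124/211
back: M4=-1124/211
back: M3=38/9−5/36·-1124/211=1047/211
back: M2=-32/15−4/15·1047/211=-2188/633
back: M1=2−1/4·-2188/633=1813/633
M: M0=0, M1=1813/633, M2=-2188/633, M3=1047/211, M4=-1124/211, M5=0
seg 0: a=1, c=M0/2=0, d=(M1−M0)/(6·3)=1813/11394, b=Δ0−h0·(2M0+M1)/6=-4345/1266
seg 1: a=-5, c=M1/2=1813/1266, d=(M2−M1)/(6·3)=-4001/11394, b=Δ1−h1·(2M1+M2)/6=547/633
seg 2: a=1, c=M2/2=-1094/633, d=(M3−M2)/(6·3)=5329/11394, b=Δ2−h2·(2M2+M3)/6=-31/1266
seg 3: a=-2, c=M3/2=1047/422, d=(M4−M3)/(6·1)=-2171/1266, b=Δ3−h3·(2M3+M4)/6=1414/633
seg 4: a=1, c=M4/2=-562/211, d=(M5−M4)/(6·2)=281/633, b=Δ4−h4·(2M4+M5)/6=2597/1266
t_q=37/4 → seg 3, τ=1/4; S=-2+1414/633·τ+1047/422·τ²+-2171/1266·τ³=-35469/27008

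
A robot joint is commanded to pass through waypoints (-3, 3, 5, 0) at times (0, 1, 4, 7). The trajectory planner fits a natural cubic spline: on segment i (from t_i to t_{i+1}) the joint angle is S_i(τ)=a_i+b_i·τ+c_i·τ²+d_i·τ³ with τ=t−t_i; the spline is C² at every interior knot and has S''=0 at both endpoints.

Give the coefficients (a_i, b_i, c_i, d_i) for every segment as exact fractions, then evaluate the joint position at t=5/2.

  seg 0: a=-3 b=193/29 c=0 d=-19/29
  seg 1: a=3 b=136/29 c=-57/29 d=163/783
  seg 2: a=5 b=-43/29 c=-8/87 d=8/783
S(5/2) = 1465/232

Δ: Δ0=6, Δ1=2/3, Δ2=-5/3
row 1: diag=8, rhs=-32; c'=3/8, d'=-4
row 2: denom=12−3·3/8=87/8; d'=(-14−3·-4)/(87/8)=-16/87
back: M2=-16/87
back: M1=-4−3/8·-16/87=-114/29
M: M0=0, M1=-114/29, M2=-16/87, M3=0
seg 0: a=-3, c=M0/2=0, d=(M1−M0)/(6·1)=-19/29, b=Δ0−h0·(2M0+M1)/6=193/29
seg 1: a=3, c=M1/2=-57/29, d=(M2−M1)/(6·3)=163/783, b=Δ1−h1·(2M1+M2)/6=136/29
seg 2: a=5, c=M2/2=-8/87, d=(M3−M2)/(6·3)=8/783, b=Δ2−h2·(2M2+M3)/6=-43/29
t_q=5/2 → seg 1, τ=3/2; S=3+136/29·τ+-57/29·τ²+163/783·τ³=1465/232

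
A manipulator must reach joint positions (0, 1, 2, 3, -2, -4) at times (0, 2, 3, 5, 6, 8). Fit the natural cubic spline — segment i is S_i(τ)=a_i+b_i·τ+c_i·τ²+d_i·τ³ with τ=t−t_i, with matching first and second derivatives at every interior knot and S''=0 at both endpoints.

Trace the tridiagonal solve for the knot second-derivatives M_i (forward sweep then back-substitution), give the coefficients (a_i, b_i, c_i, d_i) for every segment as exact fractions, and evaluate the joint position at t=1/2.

  seg 0: a=0 b=935/2162 c=0 d=73/4324
  seg 1: a=1 b=1373/2162 c=219/2162 d=285/1081
  seg 2: a=2 b=3521/2162 c=1929/2162 d=-67/92
  seg 3: a=3 b=-7657/2162 c=-3759/1081 d=4365/2162
  seg 4: a=-2 b=-4799/1081 c=5577/2162 d=-1859/4324
S(1/2) = 7553/34592

Δ: Δ0=1/2, Δ1=1, Δ2=1/2, Δ3=-5, Δ4=-1
row 1: diag=6, rhs=3; c'=1/6, d'=1/2
row 2: denom=6−1·1/6=35/6; d'=(-3−1·1/2)/(35/6)=-3/5
row 3: denom=6−2·12/35=186/35; d'=(-33−2·-3/5)/(186/35)=-371/62
row 4: denom=6−1·35/186=1081/186; d'=(24−1·-371/62)/(1081/186)=5577/1081
back: M4=5577/1081
back: M3=-371/62−35/186·5577/1081=-7518/1081
back: M2=-3/5−12/35·-7518/1081=1929/1081
back: M1=1/2−1/6·1929/1081=219/1081
M: M0=0, M1=219/1081, M2=1929/1081, M3=-7518/1081, M4=5577/1081, M5=0
seg 0: a=0, c=M0/2=0, d=(M1−M0)/(6·2)=73/4324, b=Δ0−h0·(2M0+M1)/6=935/2162
seg 1: a=1, c=M1/2=219/2162, d=(M2−M1)/(6·1)=285/1081, b=Δ1−h1·(2M1+M2)/6=1373/2162
seg 2: a=2, c=M2/2=1929/2162, d=(M3−M2)/(6·2)=-67/92, b=Δ2−h2·(2M2+M3)/6=3521/2162
seg 3: a=3, c=M3/2=-3759/1081, d=(M4−M3)/(6·1)=4365/2162, b=Δ3−h3·(2M3+M4)/6=-7657/2162
seg 4: a=-2, c=M4/2=5577/2162, d=(M5−M4)/(6·2)=-1859/4324, b=Δ4−h4·(2M4+M5)/6=-4799/1081
t_q=1/2 → seg 0, τ=1/2; S=0+935/2162·τ+0·τ²+73/4324·τ³=7553/34592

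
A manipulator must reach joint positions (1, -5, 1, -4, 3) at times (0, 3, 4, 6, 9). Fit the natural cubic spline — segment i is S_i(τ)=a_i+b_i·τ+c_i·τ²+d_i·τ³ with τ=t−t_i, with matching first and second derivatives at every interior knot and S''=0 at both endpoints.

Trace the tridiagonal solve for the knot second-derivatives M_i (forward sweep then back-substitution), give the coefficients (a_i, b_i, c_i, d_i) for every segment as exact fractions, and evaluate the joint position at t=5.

  seg 0: a=1 b=-1252/219 c=0 d=814/1971
  seg 1: a=-5 b=1190/219 c=814/219 d=-230/73
  seg 2: a=1 b=748/219 c=-1256/219 d=811/584
  seg 3: a=-4 b=-1253/438 c=2275/876 d=-2275/7884
S(5) = 121/1752

Δ: Δ0=-2, Δ1=6, Δ2=-5/2, Δ3=7/3
row 1: diag=8, rhs=48; c'=1/8, d'=6
row 2: denom=6−1·1/8=47/8; d'=(-51−1·6)/(47/8)=-456/47
row 3: denom=10−2·16/47=438/47; d'=(29−2·-456/47)/(438/47)=2275/438
back: M3=2275/438
back: M2=-456/47−16/47·2275/438=-2512/219
back: M1=6−1/8·-2512/219=1628/219
M: M0=0, M1=1628/219, M2=-2512/219, M3=2275/438, M4=0
seg 0: a=1, c=M0/2=0, d=(M1−M0)/(6·3)=814/1971, b=Δ0−h0·(2M0+M1)/6=-1252/219
seg 1: a=-5, c=M1/2=814/219, d=(M2−M1)/(6·1)=-230/73, b=Δ1−h1·(2M1+M2)/6=1190/219
seg 2: a=1, c=M2/2=-1256/219, d=(M3−M2)/(6·2)=811/584, b=Δ2−h2·(2M2+M3)/6=748/219
seg 3: a=-4, c=M3/2=2275/876, d=(M4−M3)/(6·3)=-2275/7884, b=Δ3−h3·(2M3+M4)/6=-1253/438
t_q=5 → seg 2, τ=1; S=1+748/219·τ+-1256/219·τ²+811/584·τ³=121/1752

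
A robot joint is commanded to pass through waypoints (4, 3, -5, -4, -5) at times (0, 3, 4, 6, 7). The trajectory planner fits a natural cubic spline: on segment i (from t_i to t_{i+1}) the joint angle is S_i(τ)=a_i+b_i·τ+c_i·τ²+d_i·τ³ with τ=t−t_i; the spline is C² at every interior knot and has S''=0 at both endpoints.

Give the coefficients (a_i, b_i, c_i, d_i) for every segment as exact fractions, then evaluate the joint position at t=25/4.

Δ: Δ0=-1/3, Δ1=-8, Δ2=1/2, Δ3=-1
row 1: diag=8, rhs=-46; c'=1/8, d'=-23/4
row 2: denom=6−1·1/8=47/8; d'=(51−1·-23/4)/(47/8)=454/47
row 3: denom=6−2·16/47=250/47; d'=(-9−2·454/47)/(250/47)=-1331/250
back: M3=-1331/250
back: M2=454/47−16/47·-1331/250=1434/125
back: M1=-23/4−1/8·1434/125=-898/125
M: M0=0, M1=-898/125, M2=1434/125, M3=-1331/250, M4=0
seg 0: a=4, c=M0/2=0, d=(M1−M0)/(6·3)=-449/1125, b=Δ0−h0·(2M0+M1)/6=1222/375
seg 1: a=3, c=M1/2=-449/125, d=(M2−M1)/(6·1)=1166/375, b=Δ1−h1·(2M1+M2)/6=-2819/375
seg 2: a=-5, c=M2/2=717/125, d=(M3−M2)/(6·2)=-4199/3000, b=Δ2−h2·(2M2+M3)/6=-403/75
seg 3: a=-4, c=M3/2=-1331/500, d=(M4−M3)/(6·1)=1331/1500, b=Δ3−h3·(2M3+M4)/6=581/750
t_q=25/4 → seg 3, τ=1/4; S=-4+581/750·τ+-1331/500·τ²+1331/1500·τ³=-126683/32000

  seg 0: a=4 b=1222/375 c=0 d=-449/1125
  seg 1: a=3 b=-2819/375 c=-449/125 d=1166/375
  seg 2: a=-5 b=-403/75 c=717/125 d=-4199/3000
  seg 3: a=-4 b=581/750 c=-1331/500 d=1331/1500
S(25/4) = -126683/32000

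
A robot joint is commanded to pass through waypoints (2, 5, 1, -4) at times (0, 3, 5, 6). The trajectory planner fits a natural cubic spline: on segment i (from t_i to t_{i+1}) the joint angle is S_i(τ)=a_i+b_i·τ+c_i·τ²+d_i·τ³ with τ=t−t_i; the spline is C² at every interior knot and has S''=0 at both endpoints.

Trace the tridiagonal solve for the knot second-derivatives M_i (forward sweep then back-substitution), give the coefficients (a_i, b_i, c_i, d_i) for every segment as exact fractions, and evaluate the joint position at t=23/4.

Δ: Δ0=1, Δ1=-2, Δ2=-5
row 1: diag=10, rhs=-18; c'=1/5, d'=-9/5
row 2: denom=6−2·1/5=28/5; d'=(-18−2·-9/5)/(28/5)=-18/7
back: M2=-18/7
back: M1=-9/5−1/5·-18/7=-9/7
M: M0=0, M1=-9/7, M2=-18/7, M3=0
seg 0: a=2, c=M0/2=0, d=(M1−M0)/(6·3)=-1/14, b=Δ0−h0·(2M0+M1)/6=23/14
seg 1: a=5, c=M1/2=-9/14, d=(M2−M1)/(6·2)=-3/28, b=Δ1−h1·(2M1+M2)/6=-2/7
seg 2: a=1, c=M2/2=-9/7, d=(M3−M2)/(6·1)=3/7, b=Δ2−h2·(2M2+M3)/6=-29/7
t_q=23/4 → seg 2, τ=3/4; S=1+-29/7·τ+-9/7·τ²+3/7·τ³=-1187/448

  seg 0: a=2 b=23/14 c=0 d=-1/14
  seg 1: a=5 b=-2/7 c=-9/14 d=-3/28
  seg 2: a=1 b=-29/7 c=-9/7 d=3/7
S(23/4) = -1187/448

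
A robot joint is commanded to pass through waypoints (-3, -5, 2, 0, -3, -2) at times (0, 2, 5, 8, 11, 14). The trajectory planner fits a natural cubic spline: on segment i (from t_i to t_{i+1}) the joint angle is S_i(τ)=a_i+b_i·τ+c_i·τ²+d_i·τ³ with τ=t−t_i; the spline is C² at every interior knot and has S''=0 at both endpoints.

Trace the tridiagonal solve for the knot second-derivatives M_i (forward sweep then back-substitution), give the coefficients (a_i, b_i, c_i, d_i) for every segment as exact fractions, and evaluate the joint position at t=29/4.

  seg 0: a=-3 b=-973/515 c=0 d=229/1030
  seg 1: a=-5 b=401/515 c=687/515 d=-3781/13905
  seg 2: a=2 b=742/515 c=-344/309 d=1904/13905
  seg 3: a=0 b=-794/515 c=184/1545 d=19/927
  seg 4: a=-3 b=-141/515 c=469/1545 d=-469/13905
S(29/4) = 2401/2060

Δ: Δ0=-1, Δ1=7/3, Δ2=-2/3, Δ3=-1, Δ4=1/3
row 1: diag=10, rhs=20; c'=3/10, d'=2
row 2: denom=12−3·3/10=111/10; d'=(-18−3·2)/(111/10)=-80/37
row 3: denom=12−3·10/37=414/37; d'=(-2−3·-80/37)/(414/37)=83/207
row 4: denom=12−3·37/138=515/46; d'=(8−3·83/207)/(515/46)=938/1545
back: M4=938/1545
back: M3=83/207−37/138·938/1545=368/1545
back: M2=-80/37−10/37·368/1545=-688/309
back: M1=2−3/10·-688/309=1374/515
M: M0=0, M1=1374/515, M2=-688/309, M3=368/1545, M4=938/1545, M5=0
seg 0: a=-3, c=M0/2=0, d=(M1−M0)/(6·2)=229/1030, b=Δ0−h0·(2M0+M1)/6=-973/515
seg 1: a=-5, c=M1/2=687/515, d=(M2−M1)/(6·3)=-3781/13905, b=Δ1−h1·(2M1+M2)/6=401/515
seg 2: a=2, c=M2/2=-344/309, d=(M3−M2)/(6·3)=1904/13905, b=Δ2−h2·(2M2+M3)/6=742/515
seg 3: a=0, c=M3/2=184/1545, d=(M4−M3)/(6·3)=19/927, b=Δ3−h3·(2M3+M4)/6=-794/515
seg 4: a=-3, c=M4/2=469/1545, d=(M5−M4)/(6·3)=-469/13905, b=Δ4−h4·(2M4+M5)/6=-141/515
t_q=29/4 → seg 2, τ=9/4; S=2+742/515·τ+-344/309·τ²+1904/13905·τ³=2401/2060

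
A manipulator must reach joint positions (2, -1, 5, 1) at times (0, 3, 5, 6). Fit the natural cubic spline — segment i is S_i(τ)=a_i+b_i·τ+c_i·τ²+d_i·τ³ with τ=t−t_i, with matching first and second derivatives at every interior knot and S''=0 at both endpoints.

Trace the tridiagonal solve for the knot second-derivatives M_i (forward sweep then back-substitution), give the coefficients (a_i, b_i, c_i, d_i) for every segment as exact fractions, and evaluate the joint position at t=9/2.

  seg 0: a=2 b=-85/28 c=0 d=19/84
  seg 1: a=-1 b=43/14 c=57/28 d=-29/28
  seg 2: a=5 b=-17/14 c=-117/28 d=39/28
S(9/2) = 1051/224

Δ: Δ0=-1, Δ1=3, Δ2=-4
row 1: diag=10, rhs=24; c'=1/5, d'=12/5
row 2: denom=6−2·1/5=28/5; d'=(-42−2·12/5)/(28/5)=-117/14
back: M2=-117/14
back: M1=12/5−1/5·-117/14=57/14
M: M0=0, M1=57/14, M2=-117/14, M3=0
seg 0: a=2, c=M0/2=0, d=(M1−M0)/(6·3)=19/84, b=Δ0−h0·(2M0+M1)/6=-85/28
seg 1: a=-1, c=M1/2=57/28, d=(M2−M1)/(6·2)=-29/28, b=Δ1−h1·(2M1+M2)/6=43/14
seg 2: a=5, c=M2/2=-117/28, d=(M3−M2)/(6·1)=39/28, b=Δ2−h2·(2M2+M3)/6=-17/14
t_q=9/2 → seg 1, τ=3/2; S=-1+43/14·τ+57/28·τ²+-29/28·τ³=1051/224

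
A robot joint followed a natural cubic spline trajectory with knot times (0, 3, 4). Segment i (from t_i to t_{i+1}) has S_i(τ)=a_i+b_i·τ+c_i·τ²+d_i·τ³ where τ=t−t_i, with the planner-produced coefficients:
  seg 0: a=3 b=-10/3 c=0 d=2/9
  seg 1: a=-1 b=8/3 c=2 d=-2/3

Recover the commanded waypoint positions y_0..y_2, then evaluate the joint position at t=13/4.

y_0 = S_0(0) = a_0 = 3
y_1 = S_1(0) = a_1 = -1
y_2 = S_1(1) = 3
t_q=13/4 is in segment 1 (τ=1/4); S_1(τ)=-7/32

y_0=3 y_1=-1 y_2=3
S(13/4) = -7/32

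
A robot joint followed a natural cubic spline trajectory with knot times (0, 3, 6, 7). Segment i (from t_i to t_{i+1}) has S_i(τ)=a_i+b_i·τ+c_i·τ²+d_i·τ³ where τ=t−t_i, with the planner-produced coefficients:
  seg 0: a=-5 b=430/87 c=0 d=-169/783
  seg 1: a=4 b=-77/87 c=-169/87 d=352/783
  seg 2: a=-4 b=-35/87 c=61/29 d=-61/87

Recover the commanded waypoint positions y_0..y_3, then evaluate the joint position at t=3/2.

y_0=-5 y_1=4 y_2=-4 y_3=-3
S(3/2) = 391/232

y_0 = S_0(0) = a_0 = -5
y_1 = S_1(0) = a_1 = 4
y_2 = S_2(0) = a_2 = -4
y_3 = S_2(1) = -3
t_q=3/2 is in segment 0 (τ=3/2); S_0(τ)=391/232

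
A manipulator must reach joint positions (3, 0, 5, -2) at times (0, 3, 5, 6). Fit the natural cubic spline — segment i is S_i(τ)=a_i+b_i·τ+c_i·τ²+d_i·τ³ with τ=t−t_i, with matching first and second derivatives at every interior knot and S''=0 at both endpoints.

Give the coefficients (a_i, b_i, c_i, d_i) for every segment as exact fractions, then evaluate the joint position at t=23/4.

  seg 0: a=3 b=-22/7 c=0 d=5/21
  seg 1: a=0 b=23/7 c=15/7 d=-71/56
  seg 2: a=5 b=-47/14 c=-153/28 d=51/28
S(23/4) = 317/1792

Δ: Δ0=-1, Δ1=5/2, Δ2=-7
row 1: diag=10, rhs=21; c'=1/5, d'=21/10
row 2: denom=6−2·1/5=28/5; d'=(-57−2·21/10)/(28/5)=-153/14
back: M2=-153/14
back: M1=21/10−1/5·-153/14=30/7
M: M0=0, M1=30/7, M2=-153/14, M3=0
seg 0: a=3, c=M0/2=0, d=(M1−M0)/(6·3)=5/21, b=Δ0−h0·(2M0+M1)/6=-22/7
seg 1: a=0, c=M1/2=15/7, d=(M2−M1)/(6·2)=-71/56, b=Δ1−h1·(2M1+M2)/6=23/7
seg 2: a=5, c=M2/2=-153/28, d=(M3−M2)/(6·1)=51/28, b=Δ2−h2·(2M2+M3)/6=-47/14
t_q=23/4 → seg 2, τ=3/4; S=5+-47/14·τ+-153/28·τ²+51/28·τ³=317/1792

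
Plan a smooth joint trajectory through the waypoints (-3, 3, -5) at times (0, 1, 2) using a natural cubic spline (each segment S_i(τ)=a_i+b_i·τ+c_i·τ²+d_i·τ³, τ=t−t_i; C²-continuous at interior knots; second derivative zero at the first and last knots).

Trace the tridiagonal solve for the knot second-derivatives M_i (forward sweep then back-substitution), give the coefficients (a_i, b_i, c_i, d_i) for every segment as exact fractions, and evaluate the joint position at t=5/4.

  seg 0: a=-3 b=19/2 c=0 d=-7/2
  seg 1: a=3 b=-1 c=-21/2 d=7/2
S(5/4) = 275/128

Δ: Δ0=6, Δ1=-8
row 1: diag=4, rhs=-84; c'=1/4, d'=-21
back: M1=-21
M: M0=0, M1=-21, M2=0
seg 0: a=-3, c=M0/2=0, d=(M1−M0)/(6·1)=-7/2, b=Δ0−h0·(2M0+M1)/6=19/2
seg 1: a=3, c=M1/2=-21/2, d=(M2−M1)/(6·1)=7/2, b=Δ1−h1·(2M1+M2)/6=-1
t_q=5/4 → seg 1, τ=1/4; S=3+-1·τ+-21/2·τ²+7/2·τ³=275/128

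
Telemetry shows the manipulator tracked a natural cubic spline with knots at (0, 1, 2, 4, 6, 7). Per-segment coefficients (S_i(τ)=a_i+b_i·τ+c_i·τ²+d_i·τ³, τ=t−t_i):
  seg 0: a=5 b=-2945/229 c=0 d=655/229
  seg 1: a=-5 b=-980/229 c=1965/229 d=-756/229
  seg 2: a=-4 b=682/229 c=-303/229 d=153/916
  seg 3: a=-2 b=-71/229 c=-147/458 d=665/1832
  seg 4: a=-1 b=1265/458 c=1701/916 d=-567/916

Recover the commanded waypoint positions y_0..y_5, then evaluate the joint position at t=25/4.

y_0 = S_0(0) = a_0 = 5
y_1 = S_1(0) = a_1 = -5
y_2 = S_2(0) = a_2 = -4
y_3 = S_3(0) = a_3 = -2
y_4 = S_4(0) = a_4 = -1
y_5 = S_4(1) = 3
t_q=25/4 is in segment 4 (τ=1/4); S_4(τ)=-11907/58624

y_0=5 y_1=-5 y_2=-4 y_3=-2 y_4=-1 y_5=3
S(25/4) = -11907/58624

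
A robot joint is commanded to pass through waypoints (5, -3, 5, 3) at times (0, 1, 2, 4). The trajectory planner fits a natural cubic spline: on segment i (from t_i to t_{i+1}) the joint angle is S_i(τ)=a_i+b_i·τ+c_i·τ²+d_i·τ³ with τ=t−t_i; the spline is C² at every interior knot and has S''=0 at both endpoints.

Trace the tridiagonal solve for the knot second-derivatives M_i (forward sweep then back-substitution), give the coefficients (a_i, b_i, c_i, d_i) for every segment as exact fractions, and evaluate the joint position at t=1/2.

  seg 0: a=5 b=-289/23 c=0 d=105/23
  seg 1: a=-3 b=26/23 c=315/23 d=-157/23
  seg 2: a=5 b=185/23 c=-156/23 d=26/23
S(1/2) = -131/184

Δ: Δ0=-8, Δ1=8, Δ2=-1
row 1: diag=4, rhs=96; c'=1/4, d'=24
row 2: denom=6−1·1/4=23/4; d'=(-54−1·24)/(23/4)=-312/23
back: M2=-312/23
back: M1=24−1/4·-312/23=630/23
M: M0=0, M1=630/23, M2=-312/23, M3=0
seg 0: a=5, c=M0/2=0, d=(M1−M0)/(6·1)=105/23, b=Δ0−h0·(2M0+M1)/6=-289/23
seg 1: a=-3, c=M1/2=315/23, d=(M2−M1)/(6·1)=-157/23, b=Δ1−h1·(2M1+M2)/6=26/23
seg 2: a=5, c=M2/2=-156/23, d=(M3−M2)/(6·2)=26/23, b=Δ2−h2·(2M2+M3)/6=185/23
t_q=1/2 → seg 0, τ=1/2; S=5+-289/23·τ+0·τ²+105/23·τ³=-131/184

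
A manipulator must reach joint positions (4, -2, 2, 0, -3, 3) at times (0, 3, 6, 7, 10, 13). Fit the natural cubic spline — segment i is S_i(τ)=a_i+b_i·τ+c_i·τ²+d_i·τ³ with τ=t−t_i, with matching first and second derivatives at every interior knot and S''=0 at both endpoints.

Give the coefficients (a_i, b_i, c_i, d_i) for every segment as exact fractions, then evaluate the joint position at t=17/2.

Δ: Δ0=-2, Δ1=4/3, Δ2=-2, Δ3=-1, Δ4=2
row 1: diag=12, rhs=20; c'=1/4, d'=5/3
row 2: denom=8−3·1/4=29/4; d'=(-20−3·5/3)/(29/4)=-100/29
row 3: denom=8−1·4/29=228/29; d'=(6−1·-100/29)/(228/29)=137/114
row 4: denom=12−3·29/76=825/76; d'=(18−3·137/114)/(825/76)=1094/825
back: M4=1094/825
back: M3=137/114−29/76·1094/825=574/825
back: M2=-100/29−4/29·574/825=-2924/825
back: M1=5/3−1/4·-2924/825=702/275
M: M0=0, M1=702/275, M2=-2924/825, M3=574/825, M4=1094/825, M5=0
seg 0: a=4, c=M0/2=0, d=(M1−M0)/(6·3)=39/275, b=Δ0−h0·(2M0+M1)/6=-901/275
seg 1: a=-2, c=M1/2=351/275, d=(M2−M1)/(6·3)=-503/1485, b=Δ1−h1·(2M1+M2)/6=152/275
seg 2: a=2, c=M2/2=-1462/825, d=(M3−M2)/(6·1)=53/75, b=Δ2−h2·(2M2+M3)/6=-257/275
seg 3: a=0, c=M3/2=287/825, d=(M4−M3)/(6·3)=52/1485, b=Δ3−h3·(2M3+M4)/6=-1946/825
seg 4: a=-3, c=M4/2=547/825, d=(M5−M4)/(6·3)=-547/7425, b=Δ4−h4·(2M4+M5)/6=556/825
t_q=17/2 → seg 3, τ=3/2; S=0+-1946/825·τ+287/825·τ²+52/1485·τ³=-2901/1100

  seg 0: a=4 b=-901/275 c=0 d=39/275
  seg 1: a=-2 b=152/275 c=351/275 d=-503/1485
  seg 2: a=2 b=-257/275 c=-1462/825 d=53/75
  seg 3: a=0 b=-1946/825 c=287/825 d=52/1485
  seg 4: a=-3 b=556/825 c=547/825 d=-547/7425
S(17/2) = -2901/1100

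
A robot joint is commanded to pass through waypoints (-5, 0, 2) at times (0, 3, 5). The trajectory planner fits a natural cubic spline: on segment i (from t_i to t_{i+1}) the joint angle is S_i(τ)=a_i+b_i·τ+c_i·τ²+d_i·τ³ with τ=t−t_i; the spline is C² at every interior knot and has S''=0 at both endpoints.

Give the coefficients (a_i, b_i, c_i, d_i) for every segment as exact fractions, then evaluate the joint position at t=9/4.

Δ: Δ0=5/3, Δ1=1
row 1: diag=10, rhs=-4; c'=1/5, d'=-2/5
back: M1=-2/5
M: M0=0, M1=-2/5, M2=0
seg 0: a=-5, c=M0/2=0, d=(M1−M0)/(6·3)=-1/45, b=Δ0−h0·(2M0+M1)/6=28/15
seg 1: a=0, c=M1/2=-1/5, d=(M2−M1)/(6·2)=1/30, b=Δ1−h1·(2M1+M2)/6=19/15
t_q=9/4 → seg 0, τ=9/4; S=-5+28/15·τ+0·τ²+-1/45·τ³=-337/320

  seg 0: a=-5 b=28/15 c=0 d=-1/45
  seg 1: a=0 b=19/15 c=-1/5 d=1/30
S(9/4) = -337/320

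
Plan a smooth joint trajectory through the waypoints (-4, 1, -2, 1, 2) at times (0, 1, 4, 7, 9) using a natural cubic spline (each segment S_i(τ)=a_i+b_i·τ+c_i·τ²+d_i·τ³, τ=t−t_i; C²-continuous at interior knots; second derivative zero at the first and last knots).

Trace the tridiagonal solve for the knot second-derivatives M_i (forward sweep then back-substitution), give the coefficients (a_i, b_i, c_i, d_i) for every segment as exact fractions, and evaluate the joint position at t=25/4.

Δ: Δ0=5, Δ1=-1, Δ2=1, Δ3=1/2
row 1: diag=8, rhs=-36; c'=3/8, d'=-9/2
row 2: denom=12−3·3/8=87/8; d'=(12−3·-9/2)/(87/8)=68/29
row 3: denom=10−3·8/29=266/29; d'=(-3−3·68/29)/(266/29)=-291/266
back: M3=-291/266
back: M2=68/29−8/29·-291/266=352/133
back: M1=-9/2−3/8·352/133=-1461/266
M: M0=0, M1=-1461/266, M2=352/133, M3=-291/266, M4=0
seg 0: a=-4, c=M0/2=0, d=(M1−M0)/(6·1)=-487/532, b=Δ0−h0·(2M0+M1)/6=3147/532
seg 1: a=1, c=M1/2=-1461/532, d=(M2−M1)/(6·3)=2165/4788, b=Δ1−h1·(2M1+M2)/6=843/266
seg 2: a=-2, c=M2/2=176/133, d=(M3−M2)/(6·3)=-995/4788, b=Δ2−h2·(2M2+M3)/6=-585/532
seg 3: a=1, c=M3/2=-291/532, d=(M4−M3)/(6·2)=97/1064, b=Δ3−h3·(2M3+M4)/6=327/266
t_q=25/4 → seg 2, τ=9/4; S=-2+-585/532·τ+176/133·τ²+-995/4788·τ³=-4835/34048

  seg 0: a=-4 b=3147/532 c=0 d=-487/532
  seg 1: a=1 b=843/266 c=-1461/532 d=2165/4788
  seg 2: a=-2 b=-585/532 c=176/133 d=-995/4788
  seg 3: a=1 b=327/266 c=-291/532 d=97/1064
S(25/4) = -4835/34048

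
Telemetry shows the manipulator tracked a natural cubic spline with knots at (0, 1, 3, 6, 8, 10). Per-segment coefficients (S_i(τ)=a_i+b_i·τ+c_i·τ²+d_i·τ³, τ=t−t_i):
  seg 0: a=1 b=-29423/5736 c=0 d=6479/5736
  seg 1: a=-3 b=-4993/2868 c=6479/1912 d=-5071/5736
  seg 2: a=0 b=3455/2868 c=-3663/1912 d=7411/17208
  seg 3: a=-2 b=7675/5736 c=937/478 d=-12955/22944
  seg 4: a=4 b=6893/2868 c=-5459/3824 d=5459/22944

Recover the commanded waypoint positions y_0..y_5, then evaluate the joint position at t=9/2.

y_0=1 y_1=-3 y_2=0 y_3=-2 y_4=4 y_5=5
S(9/2) = -16061/15296

y_0 = S_0(0) = a_0 = 1
y_1 = S_1(0) = a_1 = -3
y_2 = S_2(0) = a_2 = 0
y_3 = S_3(0) = a_3 = -2
y_4 = S_4(0) = a_4 = 4
y_5 = S_4(2) = 5
t_q=9/2 is in segment 2 (τ=3/2); S_2(τ)=-16061/15296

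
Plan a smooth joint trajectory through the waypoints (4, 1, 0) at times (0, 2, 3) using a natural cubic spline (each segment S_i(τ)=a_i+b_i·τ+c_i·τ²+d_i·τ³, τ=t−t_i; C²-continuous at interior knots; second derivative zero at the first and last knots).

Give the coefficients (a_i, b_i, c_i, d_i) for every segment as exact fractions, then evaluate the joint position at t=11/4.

Δ: Δ0=-3/2, Δ1=-1
row 1: diag=6, rhs=3; c'=1/6, d'=1/2
back: M1=1/2
M: M0=0, M1=1/2, M2=0
seg 0: a=4, c=M0/2=0, d=(M1−M0)/(6·2)=1/24, b=Δ0−h0·(2M0+M1)/6=-5/3
seg 1: a=1, c=M1/2=1/4, d=(M2−M1)/(6·1)=-1/12, b=Δ1−h1·(2M1+M2)/6=-7/6
t_q=11/4 → seg 1, τ=3/4; S=1+-7/6·τ+1/4·τ²+-1/12·τ³=59/256

  seg 0: a=4 b=-5/3 c=0 d=1/24
  seg 1: a=1 b=-7/6 c=1/4 d=-1/12
S(11/4) = 59/256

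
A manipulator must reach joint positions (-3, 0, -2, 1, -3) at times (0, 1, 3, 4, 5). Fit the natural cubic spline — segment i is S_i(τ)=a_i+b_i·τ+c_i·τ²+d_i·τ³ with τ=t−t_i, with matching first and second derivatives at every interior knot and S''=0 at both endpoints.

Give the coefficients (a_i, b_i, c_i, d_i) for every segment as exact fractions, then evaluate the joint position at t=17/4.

  seg 0: a=-3 b=252/61 c=0 d=-69/61
  seg 1: a=0 b=45/61 c=-207/61 d=77/61
  seg 2: a=-2 b=141/61 c=255/61 d=-213/61
  seg 3: a=1 b=12/61 c=-384/61 d=128/61
S(17/4) = 42/61

Δ: Δ0=3, Δ1=-1, Δ2=3, Δ3=-4
row 1: diag=6, rhs=-24; c'=1/3, d'=-4
row 2: denom=6−2·1/3=16/3; d'=(24−2·-4)/(16/3)=6
row 3: denom=4−1·3/16=61/16; d'=(-42−1·6)/(61/16)=-768/61
back: M3=-768/61
back: M2=6−3/16·-768/61=510/61
back: M1=-4−1/3·510/61=-414/61
M: M0=0, M1=-414/61, M2=510/61, M3=-768/61, M4=0
seg 0: a=-3, c=M0/2=0, d=(M1−M0)/(6·1)=-69/61, b=Δ0−h0·(2M0+M1)/6=252/61
seg 1: a=0, c=M1/2=-207/61, d=(M2−M1)/(6·2)=77/61, b=Δ1−h1·(2M1+M2)/6=45/61
seg 2: a=-2, c=M2/2=255/61, d=(M3−M2)/(6·1)=-213/61, b=Δ2−h2·(2M2+M3)/6=141/61
seg 3: a=1, c=M3/2=-384/61, d=(M4−M3)/(6·1)=128/61, b=Δ3−h3·(2M3+M4)/6=12/61
t_q=17/4 → seg 3, τ=1/4; S=1+12/61·τ+-384/61·τ²+128/61·τ³=42/61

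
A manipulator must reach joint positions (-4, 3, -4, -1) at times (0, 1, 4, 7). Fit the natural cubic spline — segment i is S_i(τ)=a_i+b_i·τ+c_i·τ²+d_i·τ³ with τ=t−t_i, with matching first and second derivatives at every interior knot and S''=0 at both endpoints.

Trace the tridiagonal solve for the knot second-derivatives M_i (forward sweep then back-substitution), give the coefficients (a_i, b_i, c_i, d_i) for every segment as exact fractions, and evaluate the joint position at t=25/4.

  seg 0: a=-4 b=731/87 c=0 d=-122/87
  seg 1: a=3 b=365/87 c=-122/29 d=530/783
  seg 2: a=-4 b=-241/87 c=164/87 d=-164/783
S(25/4) = -1427/464

Δ: Δ0=7, Δ1=-7/3, Δ2=1
row 1: diag=8, rhs=-56; c'=3/8, d'=-7
row 2: denom=12−3·3/8=87/8; d'=(20−3·-7)/(87/8)=328/87
back: M2=328/87
back: M1=-7−3/8·328/87=-244/29
M: M0=0, M1=-244/29, M2=328/87, M3=0
seg 0: a=-4, c=M0/2=0, d=(M1−M0)/(6·1)=-122/87, b=Δ0−h0·(2M0+M1)/6=731/87
seg 1: a=3, c=M1/2=-122/29, d=(M2−M1)/(6·3)=530/783, b=Δ1−h1·(2M1+M2)/6=365/87
seg 2: a=-4, c=M2/2=164/87, d=(M3−M2)/(6·3)=-164/783, b=Δ2−h2·(2M2+M3)/6=-241/87
t_q=25/4 → seg 2, τ=9/4; S=-4+-241/87·τ+164/87·τ²+-164/783·τ³=-1427/464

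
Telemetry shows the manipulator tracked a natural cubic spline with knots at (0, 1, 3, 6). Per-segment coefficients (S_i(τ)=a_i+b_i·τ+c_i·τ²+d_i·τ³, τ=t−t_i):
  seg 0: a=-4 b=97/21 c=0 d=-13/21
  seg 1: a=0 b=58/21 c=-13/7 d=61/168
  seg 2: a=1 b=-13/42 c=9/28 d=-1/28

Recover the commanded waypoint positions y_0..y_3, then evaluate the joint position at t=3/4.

y_0=-4 y_1=0 y_2=1 y_3=2
S(3/4) = -51/64

y_0 = S_0(0) = a_0 = -4
y_1 = S_1(0) = a_1 = 0
y_2 = S_2(0) = a_2 = 1
y_3 = S_2(3) = 2
t_q=3/4 is in segment 0 (τ=3/4); S_0(τ)=-51/64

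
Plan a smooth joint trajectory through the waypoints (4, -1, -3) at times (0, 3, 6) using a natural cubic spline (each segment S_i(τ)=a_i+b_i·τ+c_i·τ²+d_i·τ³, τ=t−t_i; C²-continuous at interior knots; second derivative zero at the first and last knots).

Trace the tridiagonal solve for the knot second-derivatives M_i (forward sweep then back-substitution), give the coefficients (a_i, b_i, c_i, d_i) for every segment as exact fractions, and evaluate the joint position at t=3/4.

  seg 0: a=4 b=-23/12 c=0 d=1/36
  seg 1: a=-1 b=-7/6 c=1/4 d=-1/36
S(3/4) = 659/256

Δ: Δ0=-5/3, Δ1=-2/3
row 1: diag=12, rhs=6; c'=1/4, d'=1/2
back: M1=1/2
M: M0=0, M1=1/2, M2=0
seg 0: a=4, c=M0/2=0, d=(M1−M0)/(6·3)=1/36, b=Δ0−h0·(2M0+M1)/6=-23/12
seg 1: a=-1, c=M1/2=1/4, d=(M2−M1)/(6·3)=-1/36, b=Δ1−h1·(2M1+M2)/6=-7/6
t_q=3/4 → seg 0, τ=3/4; S=4+-23/12·τ+0·τ²+1/36·τ³=659/256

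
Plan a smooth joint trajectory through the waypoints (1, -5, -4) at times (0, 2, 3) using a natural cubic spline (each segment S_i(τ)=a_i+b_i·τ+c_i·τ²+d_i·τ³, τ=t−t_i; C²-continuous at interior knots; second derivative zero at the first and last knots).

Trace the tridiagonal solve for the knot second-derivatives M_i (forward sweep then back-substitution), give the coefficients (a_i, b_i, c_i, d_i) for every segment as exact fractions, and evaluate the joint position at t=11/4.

  seg 0: a=1 b=-13/3 c=0 d=1/3
  seg 1: a=-5 b=-1/3 c=2 d=-2/3
S(11/4) = -141/32

Δ: Δ0=-3, Δ1=1
row 1: diag=6, rhs=24; c'=1/6, d'=4
back: M1=4
M: M0=0, M1=4, M2=0
seg 0: a=1, c=M0/2=0, d=(M1−M0)/(6·2)=1/3, b=Δ0−h0·(2M0+M1)/6=-13/3
seg 1: a=-5, c=M1/2=2, d=(M2−M1)/(6·1)=-2/3, b=Δ1−h1·(2M1+M2)/6=-1/3
t_q=11/4 → seg 1, τ=3/4; S=-5+-1/3·τ+2·τ²+-2/3·τ³=-141/32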